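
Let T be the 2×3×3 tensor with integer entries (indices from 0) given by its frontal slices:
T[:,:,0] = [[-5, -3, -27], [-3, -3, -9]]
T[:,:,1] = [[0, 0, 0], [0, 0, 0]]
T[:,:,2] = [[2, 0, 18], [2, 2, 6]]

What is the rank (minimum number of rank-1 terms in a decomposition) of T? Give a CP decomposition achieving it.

rank(T) = 2

Lower bound: in the mode-1 unfolding of T (rows indexed by i, columns by (j,k)) the 2×2 minor on rows i ∈ {0, 1}, columns (j,k) ∈ {(0,0), (0,2)} is det [[-5, 2], [-3, 2]] = -4 ≠ 0, so that unfolding has rank ≥ 2 and hence rank(T) ≥ 2 (CP rank is at least every unfolding rank, though it can be larger).
Upper bound: with S_k = T[:,:,k], the two rank-1 terms a₁b₁ᵀ, a₂b₂ᵀ are the rank-1 members of the pencil x·S₀ + y·S₂.
The 2×2 minor of x·S₀ + y·S₂ on rows {0,1}, columns {0,1} is 6·x² − 10·xy + 4·y² = 2·(3·x − 2·y)(x − y), vanishing at (x:y) = (2:3) and (1:1).
M₁ = 2·S₀ + 3·S₂ = [[-4, -6, 0], [0, 0, 0]] = (-2)·[1, 0][2, 3, 0]ᵀ and M₂ = S₀ + S₂ = [[-3, -3, -9], [-1, -1, -3]] = −[3, 1][1, 1, 3]ᵀ, so take a₁ = [1, 0], b₁ = [2, 3, 0], a₂ = [3, 1], b₂ = [1, 1, 3].
Each slice is an integer combination of E₁ = a₁b₁ᵀ and E₂ = a₂b₂ᵀ: S₀ = 2·E₁ − 3·E₂, S₁ = 0, S₂ = −2·E₁ + 2·E₂; reading off coefficients, c₁ = [2, 0, -2] and c₂ = [-3, 0, 2].
Hence T = [1, 0] ⊗ [2, 3, 0] ⊗ [2, 0, -2] + [3, 1] ⊗ [1, 1, 3] ⊗ [-3, 0, 2], so rank(T) ≤ 2.
These bounds meet, so rank(T) = 2.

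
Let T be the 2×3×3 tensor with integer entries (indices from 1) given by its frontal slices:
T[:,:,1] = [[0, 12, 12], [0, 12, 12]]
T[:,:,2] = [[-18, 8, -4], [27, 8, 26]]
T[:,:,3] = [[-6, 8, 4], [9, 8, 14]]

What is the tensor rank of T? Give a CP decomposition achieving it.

Lower bound: in the mode-2 unfolding of T (rows indexed by j, columns by (i,k)) the 2×2 minor on rows j ∈ {1, 2}, columns (i,k) ∈ {(1,1), (1,2)} is det [[0, -18], [12, 8]] = 216 ≠ 0, so that unfolding has rank ≥ 2 and hence rank(T) ≥ 2 (CP rank is at least every unfolding rank, though it can be larger).
Upper bound: with S_k = T[:,:,k], the two rank-1 terms a₁b₁ᵀ, a₂b₂ᵀ are the rank-1 members of the pencil x·S₁ + y·S₂.
The 2×2 minor of x·S₁ + y·S₂ on rows {1,2}, columns {1,2} is −540·xy − 360·y² = (-180)·(3·x + 2·y)(y), vanishing at (x:y) = (2:-3) and (1:0).
M₁ = 2·S₁ − 3·S₂ = [[54, 0, 36], [-81, 0, -54]] = 9·(2, -3)(3, 0, 2)ᵀ and M₂ = S₁ = [[0, 12, 12], [0, 12, 12]] = 12·(1, 1)(0, 1, 1)ᵀ, so take a₁ = (2, -3), b₁ = (3, 0, 2), a₂ = (1, 1), b₂ = (0, 1, 1).
Each slice is an integer combination of E₁ = a₁b₁ᵀ and E₂ = a₂b₂ᵀ: S₁ = 12·E₂, S₂ = −3·E₁ + 8·E₂, S₃ = −E₁ + 8·E₂; reading off coefficients, c₁ = (0, -3, -1) and c₂ = (12, 8, 8).
Hence T = (2, -3) ⊗ (3, 0, 2) ⊗ (0, -3, -1) + (1, 1) ⊗ (0, 1, 1) ⊗ (12, 8, 8), so rank(T) ≤ 2.
These bounds meet, so rank(T) = 2.

rank(T) = 2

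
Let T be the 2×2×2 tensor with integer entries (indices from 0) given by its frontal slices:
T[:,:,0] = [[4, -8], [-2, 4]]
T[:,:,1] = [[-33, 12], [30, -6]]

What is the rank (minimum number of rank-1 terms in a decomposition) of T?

Lower bound: the mode-3 unfolding of T (rows indexed by k, columns by (i,j) = (0,0), (0,1), (1,0), (1,1)) is [[4, -8, -2, 4], [-33, 12, 30, -6]].
There the 2×2 minor on rows k ∈ {0, 1}, columns (i,j) ∈ {(0,0), (0,1)} is det [[4, -8], [-33, 12]] = -216 ≠ 0, so this unfolding has rank ≥ 2; CP rank is at least every unfolding rank, so rank(T) ≥ 2. (Flattening ranks never certify an upper bound on CP rank; for that we must actually write T with 2 rank-1 terms.)
Upper bound — finding two terms. Write S_k = T[:,:,k] for the frontal slices: S₀ = [[4, -8], [-2, 4]], S₁ = [[-33, 12], [30, -6]].
If T = a₁ ⊗ b₁ ⊗ c₁ + a₂ ⊗ b₂ ⊗ c₂ then each S_k = c₁[k]·a₁b₁ᵀ + c₂[k]·a₂b₂ᵀ. S₀ and S₁ are linearly independent, so a₁b₁ᵀ and a₂b₂ᵀ must span the same plane of matrices: they are the rank-1 matrices of the form x·S₀ + y·S₁.
det(x·S₀ + y·S₁) is 108·xy − 162·y² = 54·(2·x − 3·y)(y), vanishing at (x:y) = (3:2) and (1:0).
M₁ = 3·S₀ + 2·S₁ = [[-54, 0], [54, 0]] = (-54)·[1, -1][1, 0]ᵀ and M₂ = S₀ = [[4, -8], [-2, 4]] = 2·[2, -1][1, -2]ᵀ, so take a₁ = [1, -1], b₁ = [1, 0], a₂ = [2, -1], b₂ = [1, -2].
Each slice is an integer combination of E₁ = a₁b₁ᵀ and E₂ = a₂b₂ᵀ: S₀ = 2·E₂, S₁ = −27·E₁ − 3·E₂; reading off coefficients, c₁ = [0, -27] and c₂ = [2, -3].
Hence T = [1, -1] ⊗ [1, 0] ⊗ [0, -27] + [2, -1] ⊗ [1, -2] ⊗ [2, -3], so rank(T) ≤ 2.
These bounds meet, so rank(T) = 2.

2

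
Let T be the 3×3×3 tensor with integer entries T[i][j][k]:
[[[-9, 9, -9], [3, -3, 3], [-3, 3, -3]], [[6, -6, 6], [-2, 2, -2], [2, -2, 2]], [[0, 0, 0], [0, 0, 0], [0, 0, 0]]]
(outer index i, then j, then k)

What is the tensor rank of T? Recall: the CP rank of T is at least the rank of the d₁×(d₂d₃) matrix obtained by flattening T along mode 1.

Lower bound: T ≠ 0 (e.g. T[0,0,0] = -9), so rank(T) ≥ 1.
Upper bound: if T = a ⊗ b ⊗ c then every fibre of T is a multiple of the corresponding factor, so read the factors off the fibres through the nonzero entry T[0,0,0] = -9.
The mode-1 fibre T[:,0,0] = [-9, 6, 0] gives a = (3, -2, 0) (primitive direction); the mode-2 fibre T[0,:,0] = [-9, 3, -3] gives b = (3, -1, 1); then c[k] = T[0,0,k] / (a[0]·b[0]) = [-9, 9, -9] / 9 = (-1, 1, -1).
Expanding (3, -2, 0) ⊗ (3, -1, 1) ⊗ (-1, 1, -1) reproduces all 27 entries of T, so T = (3, -2, 0) ⊗ (3, -1, 1) ⊗ (-1, 1, -1) and rank(T) ≤ 1.
These bounds meet, so rank(T) = 1.
Check entry T[0,1,1] = -3: (3)·(-1)·(1) = -3.

1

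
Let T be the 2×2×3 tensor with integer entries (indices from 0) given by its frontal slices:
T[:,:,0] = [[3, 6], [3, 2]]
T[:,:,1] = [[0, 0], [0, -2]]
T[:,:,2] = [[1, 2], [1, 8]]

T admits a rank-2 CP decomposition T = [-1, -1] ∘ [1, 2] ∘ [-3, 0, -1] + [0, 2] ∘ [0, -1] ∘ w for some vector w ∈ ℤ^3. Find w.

w = [2, 1, -3]

Subtract the known terms from T to get the rank-1 residual R = [0, 2] ∘ [0, -1] ∘ w, so R[i,j,k] = a[i]·b[j]·w[k]. Pick indices with nonzero a[1]·b[1] = (2)·(-1) = -2. Only the fibre through (1,1,·) is needed: R[1,1,:] = T[1,1,:] − Σₗ aₗ[1]bₗ[1]cₗ = [2, -2, 8] − (-1)·(2)·[-3, 0, -1] = [-4, -2, 6]. Then w[k] = R[1,1,k] / -2 for each k, giving w = [-4, -2, 6] / -2 = [2, 1, -3].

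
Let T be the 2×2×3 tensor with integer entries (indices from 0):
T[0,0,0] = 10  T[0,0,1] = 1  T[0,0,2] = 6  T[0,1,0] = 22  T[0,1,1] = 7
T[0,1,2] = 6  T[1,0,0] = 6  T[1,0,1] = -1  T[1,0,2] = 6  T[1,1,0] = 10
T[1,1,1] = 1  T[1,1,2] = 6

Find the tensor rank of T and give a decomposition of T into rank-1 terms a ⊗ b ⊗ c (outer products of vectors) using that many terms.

Lower bound: in the mode-2 unfolding of T (rows indexed by j, columns by (i,k)) the 2×2 minor on rows j ∈ {0, 1}, columns (i,k) ∈ {(0,0), (0,1)} is det [[10, 1], [22, 7]] = 48 ≠ 0, so that unfolding has rank ≥ 2 and hence rank(T) ≥ 2 (CP rank is at least every unfolding rank, though it can be larger).
Upper bound: with S_k = T[:,:,k], the two rank-1 terms a₁b₁ᵀ, a₂b₂ᵀ are the rank-1 members of the pencil x·S₀ + y·S₁.
det(x·S₀ + y·S₁) is −32·x² + 8·y² = (-8)·(2·x − y)(2·x + y), vanishing at (x:y) = (1:2) and (1:-2).
M₁ = S₀ + 2·S₁ = [[12, 36], [4, 12]] = 4·[3, 1][1, 3]ᵀ and M₂ = S₀ − 2·S₁ = [[8, 8], [8, 8]] = 8·[1, 1][1, 1]ᵀ, so take a₁ = [3, 1], b₁ = [1, 3], a₂ = [1, 1], b₂ = [1, 1].
Each slice is an integer combination of E₁ = a₁b₁ᵀ and E₂ = a₂b₂ᵀ: S₀ = 2·E₁ + 4·E₂, S₁ = E₁ − 2·E₂, S₂ = 6·E₂; reading off coefficients, c₁ = [2, 1, 0] and c₂ = [4, -2, 6].
Hence T = [3, 1] ⊗ [1, 3] ⊗ [2, 1, 0] + [1, 1] ⊗ [1, 1] ⊗ [4, -2, 6], so rank(T) ≤ 2.
These bounds meet, so rank(T) = 2.

rank(T) = 2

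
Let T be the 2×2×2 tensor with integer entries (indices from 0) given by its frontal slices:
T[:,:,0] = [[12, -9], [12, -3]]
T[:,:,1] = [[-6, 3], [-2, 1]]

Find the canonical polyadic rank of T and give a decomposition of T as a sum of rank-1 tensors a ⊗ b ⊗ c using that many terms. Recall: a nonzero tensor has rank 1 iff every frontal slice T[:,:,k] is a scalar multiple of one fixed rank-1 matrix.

Lower bound: the mode-1 unfolding of T (rows indexed by i, columns by (j,k) = (0,0), (0,1), (1,0), (1,1)) is [[12, -6, -9, 3], [12, -2, -3, 1]].
There the 2×2 minor on rows i ∈ {0, 1}, columns (j,k) ∈ {(0,0), (0,1)} is det [[12, -6], [12, -2]] = 48 ≠ 0, so this unfolding has rank ≥ 2; CP rank is at least every unfolding rank, so rank(T) ≥ 2. (Flattening ranks never certify an upper bound on CP rank; for that we must actually write T with 2 rank-1 terms.)
Upper bound — finding two terms. Write S_k = T[:,:,k] for the frontal slices: S₀ = [[12, -9], [12, -3]], S₁ = [[-6, 3], [-2, 1]].
If T = a₁ ⊗ b₁ ⊗ c₁ + a₂ ⊗ b₂ ⊗ c₂ then each S_k = c₁[k]·a₁b₁ᵀ + c₂[k]·a₂b₂ᵀ. S₀ and S₁ are linearly independent, so a₁b₁ᵀ and a₂b₂ᵀ must span the same plane of matrices: they are the rank-1 matrices of the form x·S₀ + y·S₁.
det(x·S₀ + y·S₁) is 72·x² − 24·xy = 24·(3·x − y)(x), vanishing at (x:y) = (1:3) and (0:1).
M₁ = S₀ + 3·S₁ = [[-6, 0], [6, 0]] = (-6)·[1, -1][1, 0]ᵀ and M₂ = S₁ = [[-6, 3], [-2, 1]] = −[3, 1][2, -1]ᵀ, so take a₁ = [1, -1], b₁ = [1, 0], a₂ = [3, 1], b₂ = [2, -1].
Each slice is an integer combination of E₁ = a₁b₁ᵀ and E₂ = a₂b₂ᵀ: S₀ = −6·E₁ + 3·E₂, S₁ = −E₂; reading off coefficients, c₁ = [-6, 0] and c₂ = [3, -1].
Hence T = [1, -1] ⊗ [1, 0] ⊗ [-6, 0] + [3, 1] ⊗ [2, -1] ⊗ [3, -1], so rank(T) ≤ 2.
These bounds meet, so rank(T) = 2.

rank(T) = 2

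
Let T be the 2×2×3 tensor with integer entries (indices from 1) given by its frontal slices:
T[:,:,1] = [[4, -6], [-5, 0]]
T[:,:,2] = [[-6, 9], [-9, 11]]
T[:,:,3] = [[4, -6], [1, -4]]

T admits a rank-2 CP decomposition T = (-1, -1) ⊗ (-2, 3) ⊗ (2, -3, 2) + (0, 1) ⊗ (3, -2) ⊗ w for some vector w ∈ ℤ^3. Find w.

w = (-3, -1, -1)

Subtract the known terms from T to get the rank-1 residual R = (0, 1) ⊗ (3, -2) ⊗ w, so R[i,j,k] = a[i]·b[j]·w[k]. Pick indices with nonzero a[2]·b[1] = (1)·(3) = 3. Only the fibre through (2,1,·) is needed: R[2,1,:] = T[2,1,:] − Σₗ aₗ[2]bₗ[1]cₗ = [-5, -9, 1] − (-1)·(-2)·(2, -3, 2) = [-9, -3, -3]. Then w[k] = R[2,1,k] / 3 for each k, giving w = [-9, -3, -3] / 3 = (-3, -1, -1).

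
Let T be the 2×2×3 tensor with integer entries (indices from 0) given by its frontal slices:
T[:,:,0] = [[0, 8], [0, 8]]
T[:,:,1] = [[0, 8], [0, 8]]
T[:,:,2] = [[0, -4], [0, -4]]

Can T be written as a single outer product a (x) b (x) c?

Yes

If T = a (x) b (x) c then every fibre of T is a multiple of the corresponding factor, so read the factors off the fibres through the nonzero entry T[0,1,0] = 8.
The mode-1 fibre T[:,1,0] = [8, 8] gives a = (1, 1) (primitive direction); the mode-2 fibre T[0,:,0] = [0, 8] gives b = (0, 1); then c[k] = T[0,1,k] / (a[0]·b[1]) = [8, 8, -4] / 1 = (8, 8, -4).
Expanding (1, 1) (x) (0, 1) (x) (8, 8, -4) reproduces all 12 entries of T, so T = (1, 1) (x) (0, 1) (x) (8, 8, -4) and rank(T) ≤ 1.
Equivalently every frontal slice T[:,:,k] is c[k] times the rank-1 matrix (1, 1) (x) (0, 1). So T has rank 1 (it is nonzero).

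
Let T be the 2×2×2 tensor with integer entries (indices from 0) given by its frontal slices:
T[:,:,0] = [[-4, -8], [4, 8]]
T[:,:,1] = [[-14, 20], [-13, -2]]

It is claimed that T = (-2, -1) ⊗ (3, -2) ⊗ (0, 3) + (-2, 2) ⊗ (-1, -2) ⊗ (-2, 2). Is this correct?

Reconstruct entrywise from the claimed factors. For example, T[1,0,1] = -13 and Σₗ aₗ[1]bₗ[0]cₗ[1] = (-1)·(3)·(3) + (2)·(-1)·(2) = -13; checking all 8 entries, every one matches. The claim holds.

Yes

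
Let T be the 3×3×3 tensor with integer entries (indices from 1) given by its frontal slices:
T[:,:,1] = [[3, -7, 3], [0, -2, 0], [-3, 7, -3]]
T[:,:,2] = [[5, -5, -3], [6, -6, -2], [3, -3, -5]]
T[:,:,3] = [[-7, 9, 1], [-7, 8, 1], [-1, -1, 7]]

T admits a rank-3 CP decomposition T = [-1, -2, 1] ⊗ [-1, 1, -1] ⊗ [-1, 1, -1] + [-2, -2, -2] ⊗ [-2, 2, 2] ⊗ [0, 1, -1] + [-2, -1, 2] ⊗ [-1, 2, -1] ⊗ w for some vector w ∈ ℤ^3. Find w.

Subtract the known terms from T to get the rank-1 residual R = [-2, -1, 2] ⊗ [-1, 2, -1] ⊗ w, so R[i,j,k] = a[i]·b[j]·w[k]. Pick indices with nonzero a[1]·b[1] = (-2)·(-1) = 2. Only the fibre through (1,1,·) is needed: R[1,1,:] = T[1,1,:] − Σₗ aₗ[1]bₗ[1]cₗ = [3, 5, -7] − (-1)·(-1)·[-1, 1, -1] − (-2)·(-2)·[0, 1, -1] = [4, 0, -2]. Then w[k] = R[1,1,k] / 2 for each k, giving w = [4, 0, -2] / 2 = [2, 0, -1].

w = [2, 0, -1]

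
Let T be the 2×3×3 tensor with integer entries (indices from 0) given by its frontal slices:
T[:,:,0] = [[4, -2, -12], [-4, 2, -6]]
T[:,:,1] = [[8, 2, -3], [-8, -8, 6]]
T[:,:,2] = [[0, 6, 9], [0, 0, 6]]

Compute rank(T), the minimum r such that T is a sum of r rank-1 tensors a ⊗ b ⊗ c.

Lower bound: in the mode-3 unfolding of T (rows indexed by k, columns by (i,j)) the 3×3 minor on rows k ∈ {0, 1, 2}, columns (i,j) ∈ {(0,0), (0,1), (0,2)} is det [[4, -2, -12], [8, 2, -3], [0, 6, 9]] = -288 ≠ 0, so that unfolding has rank ≥ 3 and hence rank(T) ≥ 3 (CP rank is at least every unfolding rank, though it can be larger).
Upper bound: T is a sum of 3 rank-1 terms, T = [1, -1] ⊗ [2, 1, -1] ⊗ [2, 4, 0] + [1, 2] ⊗ [0, 2, -1] ⊗ [2, -1, -1] + [2, 1] ⊗ [0, 1, 1] ⊗ [-4, 0, 4] (one valid choice — decompositions are not unique — normalised so each a, b is primitive with positive first nonzero entry; check it by expanding all entries), so rank(T) ≤ 3.
These bounds meet, so rank(T) = 3.

3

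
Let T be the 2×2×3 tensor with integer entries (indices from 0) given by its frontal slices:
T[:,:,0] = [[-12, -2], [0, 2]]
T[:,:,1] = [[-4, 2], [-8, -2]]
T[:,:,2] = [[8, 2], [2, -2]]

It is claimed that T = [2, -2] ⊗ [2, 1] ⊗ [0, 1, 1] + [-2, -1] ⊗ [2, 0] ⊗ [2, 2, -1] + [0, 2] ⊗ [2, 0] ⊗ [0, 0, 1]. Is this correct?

Reconstruct entry (0,0,0) from the claimed factors: Σₗ aₗ[0]bₗ[0]cₗ[0] = (2)·(2)·(0) + (-2)·(2)·(2) + (0)·(2)·(0) = -8, but T[0,0,0] = -12. The claim is false.

No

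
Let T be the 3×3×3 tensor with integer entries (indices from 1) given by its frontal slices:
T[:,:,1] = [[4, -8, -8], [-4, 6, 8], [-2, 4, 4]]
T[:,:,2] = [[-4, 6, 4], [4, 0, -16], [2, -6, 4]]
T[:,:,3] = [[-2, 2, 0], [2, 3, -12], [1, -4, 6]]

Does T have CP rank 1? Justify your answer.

No

The mode-1 unfolding of T (rows indexed by i, columns by (j,k) = (1,1), (1,2), (1,3), (2,1), (2,2), (2,3), (3,1), (3,2), (3,3)) is [[4, -4, -2, -8, 6, 2, -8, 4, 0], [-4, 4, 2, 6, 0, 3, 8, -16, -12], [-2, 2, 1, 4, -6, -4, 4, 4, 6]].
There the 3×3 minor on rows i ∈ {1, 2, 3}, columns (j,k) ∈ {(1,1), (2,1), (2,2)} is det [[4, -8, 6], [-4, 6, 0], [-2, 4, -6]] = 24 ≠ 0, so this unfolding has rank ≥ 3; CP rank is at least every unfolding rank, so rank(T) ≥ 3.
In particular rank(T) ≥ 3 > 1, so T is not rank-1.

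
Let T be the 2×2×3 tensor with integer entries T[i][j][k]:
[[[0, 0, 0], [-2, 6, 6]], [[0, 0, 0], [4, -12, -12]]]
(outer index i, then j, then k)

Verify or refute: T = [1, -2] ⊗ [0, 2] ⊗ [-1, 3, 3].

Reconstruct entrywise from the claimed factors. For example, T[0,1,2] = 6 and Σₗ aₗ[0]bₗ[1]cₗ[2] = (1)·(2)·(3) = 6; checking all 12 entries, every one matches. The claim holds.

Yes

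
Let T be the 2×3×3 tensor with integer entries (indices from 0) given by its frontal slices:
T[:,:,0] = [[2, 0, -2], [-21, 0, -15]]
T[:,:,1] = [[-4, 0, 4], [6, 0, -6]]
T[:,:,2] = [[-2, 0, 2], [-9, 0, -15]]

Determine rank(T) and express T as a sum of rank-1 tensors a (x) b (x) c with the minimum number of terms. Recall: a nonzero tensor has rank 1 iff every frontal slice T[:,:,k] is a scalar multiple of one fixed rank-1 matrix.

Lower bound: the mode-3 unfolding of T (rows indexed by k, columns by (i,j) = (0,0), (0,1), (0,2), (1,0), (1,1), (1,2)) is [[2, 0, -2, -21, 0, -15], [-4, 0, 4, 6, 0, -6], [-2, 0, 2, -9, 0, -15]].
There the 2×2 minor on rows k ∈ {0, 1}, columns (i,j) ∈ {(0,0), (1,0)} is det [[2, -21], [-4, 6]] = -72 ≠ 0, so this unfolding has rank ≥ 2; CP rank is at least every unfolding rank, so rank(T) ≥ 2. (This is only a lower bound: in general the CP rank may exceed every unfolding rank, so we still need to exhibit 2 rank-1 terms summing to T.)
Upper bound — finding two terms. Write S_k = T[:,:,k] for the frontal slices: S₀ = [[2, 0, -2], [-21, 0, -15]], S₁ = [[-4, 0, 4], [6, 0, -6]], S₂ = [[-2, 0, 2], [-9, 0, -15]].
If T = a₁ (x) b₁ (x) c₁ + a₂ (x) b₂ (x) c₂ then each S_k = c₁[k]·a₁b₁ᵀ + c₂[k]·a₂b₂ᵀ. S₀ and S₁ are linearly independent, so a₁b₁ᵀ and a₂b₂ᵀ must span the same plane of matrices: they are the rank-1 matrices of the form x·S₀ + y·S₁.
The 2×2 minor of x·S₀ + y·S₁ on rows {0,1}, columns {0,2} is −72·x² + 144·xy = (-72)·(x − 2·y)(x), vanishing at (x:y) = (2:1) and (0:1).
M₁ = 2·S₀ + S₁ = [[0, 0, 0], [-36, 0, -36]] = (-36)·(0, 1)(1, 0, 1)ᵀ and M₂ = S₁ = [[-4, 0, 4], [6, 0, -6]] = (-2)·(2, -3)(1, 0, -1)ᵀ, so take a₁ = (0, 1), b₁ = (1, 0, 1), a₂ = (2, -3), b₂ = (1, 0, -1).
Each slice is an integer combination of E₁ = a₁b₁ᵀ and E₂ = a₂b₂ᵀ: S₀ = −18·E₁ + E₂, S₁ = −2·E₂, S₂ = −12·E₁ − E₂; reading off coefficients, c₁ = (-18, 0, -12) and c₂ = (1, -2, -1).
Hence T = (0, 1) (x) (1, 0, 1) (x) (-18, 0, -12) + (2, -3) (x) (1, 0, -1) (x) (1, -2, -1), so rank(T) ≤ 2.
These bounds meet, so rank(T) = 2.

rank(T) = 2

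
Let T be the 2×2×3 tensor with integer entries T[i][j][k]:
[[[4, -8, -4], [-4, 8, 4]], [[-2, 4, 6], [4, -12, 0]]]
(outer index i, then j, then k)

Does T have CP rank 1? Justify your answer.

No

The mode-3 unfolding of T (rows indexed by k, columns by (i,j) = (0,0), (0,1), (1,0), (1,1)) is [[4, -4, -2, 4], [-8, 8, 4, -12], [-4, 4, 6, 0]].
There the 3×3 minor on rows k ∈ {0, 1, 2}, columns (i,j) ∈ {(0,0), (1,0), (1,1)} is det [[4, -2, 4], [-8, 4, -12], [-4, 6, 0]] = 64 ≠ 0, so this unfolding has rank ≥ 3; CP rank is at least every unfolding rank, so rank(T) ≥ 3.
In particular rank(T) ≥ 3 > 1, so T is not rank-1.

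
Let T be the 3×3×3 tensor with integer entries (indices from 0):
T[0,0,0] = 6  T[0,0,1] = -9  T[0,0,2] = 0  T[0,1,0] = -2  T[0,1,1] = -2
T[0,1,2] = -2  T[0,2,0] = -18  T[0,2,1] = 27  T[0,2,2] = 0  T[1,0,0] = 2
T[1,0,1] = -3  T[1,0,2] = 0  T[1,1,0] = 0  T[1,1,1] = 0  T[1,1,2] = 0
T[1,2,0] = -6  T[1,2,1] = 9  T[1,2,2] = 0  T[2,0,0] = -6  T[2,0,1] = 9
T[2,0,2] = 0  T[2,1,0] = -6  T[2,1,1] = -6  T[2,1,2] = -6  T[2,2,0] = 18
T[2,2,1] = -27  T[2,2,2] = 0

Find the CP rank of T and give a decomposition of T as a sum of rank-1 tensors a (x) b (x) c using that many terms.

Lower bound: in the mode-3 unfolding of T (rows indexed by k, columns by (i,j)) the 2×2 minor on rows k ∈ {0, 1}, columns (i,j) ∈ {(0,0), (0,1)} is det [[6, -2], [-9, -2]] = -30 ≠ 0, so that unfolding has rank ≥ 2 and hence rank(T) ≥ 2 (CP rank is at least every unfolding rank, though it can be larger).
Upper bound: with S_k = T[:,:,k], the two rank-1 terms a₁b₁ᵀ, a₂b₂ᵀ are the rank-1 members of the pencil x·S₀ + y·S₁.
The 2×2 minor of x·S₀ + y·S₁ on rows {0,1}, columns {0,1} is 4·x² − 2·xy − 6·y² = 2·(2·x − 3·y)(x + y), vanishing at (x:y) = (3:2) and (1:-1).
M₁ = 3·S₀ + 2·S₁ = [[0, -10, 0], [0, 0, 0], [0, -30, 0]] = (-10)·[1, 0, 3][0, 1, 0]ᵀ and M₂ = S₀ − S₁ = [[15, 0, -45], [5, 0, -15], [-15, 0, 45]] = 5·[3, 1, -3][1, 0, -3]ᵀ, so take a₁ = [1, 0, 3], b₁ = [0, 1, 0], a₂ = [3, 1, -3], b₂ = [1, 0, -3].
Each slice is an integer combination of E₁ = a₁b₁ᵀ and E₂ = a₂b₂ᵀ: S₀ = −2·E₁ + 2·E₂, S₁ = −2·E₁ − 3·E₂, S₂ = −2·E₁; reading off coefficients, c₁ = [-2, -2, -2] and c₂ = [2, -3, 0].
Hence T = [1, 0, 3] (x) [0, 1, 0] (x) [-2, -2, -2] + [3, 1, -3] (x) [1, 0, -3] (x) [2, -3, 0], so rank(T) ≤ 2.
These bounds meet, so rank(T) = 2.

rank(T) = 2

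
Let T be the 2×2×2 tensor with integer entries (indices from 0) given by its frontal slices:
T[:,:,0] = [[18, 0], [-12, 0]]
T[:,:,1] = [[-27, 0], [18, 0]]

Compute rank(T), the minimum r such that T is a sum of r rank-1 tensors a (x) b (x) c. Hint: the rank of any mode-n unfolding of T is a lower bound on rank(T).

Lower bound: T ≠ 0 (e.g. T[0,0,0] = 18), so rank(T) ≥ 1.
Upper bound: the mode-1 fibre T[:,0,0] = [18, -12] gives a = [3, -2] (primitive direction); the mode-2 fibre T[0,:,0] = [18, 0] gives b = [1, 0]; then c[k] = T[0,0,k] / (a[0]·b[0]) = [18, -27] / 3 = [6, -9].
Expanding [3, -2] (x) [1, 0] (x) [6, -9] reproduces all 8 entries of T, so T = [3, -2] (x) [1, 0] (x) [6, -9] and rank(T) ≤ 1.
These bounds meet, so rank(T) = 1.

1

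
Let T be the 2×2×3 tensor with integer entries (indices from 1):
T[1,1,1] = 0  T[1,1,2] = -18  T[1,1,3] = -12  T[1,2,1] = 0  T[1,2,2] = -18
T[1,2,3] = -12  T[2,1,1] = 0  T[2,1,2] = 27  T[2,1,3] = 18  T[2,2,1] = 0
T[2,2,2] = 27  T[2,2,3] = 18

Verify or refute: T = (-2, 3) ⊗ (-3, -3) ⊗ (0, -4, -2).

Reconstruct entry (1,1,2) from the claimed factors: Σₗ aₗ[1]bₗ[1]cₗ[2] = (-2)·(-3)·(-4) = -24, but T[1,1,2] = -18. The claim is false.

No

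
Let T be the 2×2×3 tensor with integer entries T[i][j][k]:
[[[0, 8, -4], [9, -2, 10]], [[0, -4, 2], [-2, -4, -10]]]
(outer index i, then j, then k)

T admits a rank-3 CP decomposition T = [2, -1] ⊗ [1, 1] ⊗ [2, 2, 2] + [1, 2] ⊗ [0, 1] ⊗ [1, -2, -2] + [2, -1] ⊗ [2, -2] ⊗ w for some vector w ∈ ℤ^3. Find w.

w = [-1, 1, -2]

Subtract the known terms from T to get the rank-1 residual R = [2, -1] ⊗ [2, -2] ⊗ w, so R[i,j,k] = a[i]·b[j]·w[k]. Pick indices with nonzero a[0]·b[0] = (2)·(2) = 4. Only the fibre through (0,0,·) is needed: R[0,0,:] = T[0,0,:] − Σₗ aₗ[0]bₗ[0]cₗ = [0, 8, -4] − (2)·(1)·[2, 2, 2] − (1)·(0)·[1, -2, -2] = [-4, 4, -8]. Then w[k] = R[0,0,k] / 4 for each k, giving w = [-4, 4, -8] / 4 = [-1, 1, -2].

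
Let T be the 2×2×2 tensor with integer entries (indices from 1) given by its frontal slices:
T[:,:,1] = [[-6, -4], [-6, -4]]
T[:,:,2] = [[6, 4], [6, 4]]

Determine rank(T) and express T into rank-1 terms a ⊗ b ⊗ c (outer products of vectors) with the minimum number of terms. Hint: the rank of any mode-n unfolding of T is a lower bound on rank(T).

Lower bound: T ≠ 0 (e.g. T[1,1,1] = -6), so rank(T) ≥ 1.
Upper bound: if T = a ⊗ b ⊗ c then every fibre of T is a multiple of the corresponding factor, so read the factors off the fibres through the nonzero entry T[1,1,1] = -6.
The mode-1 fibre T[:,1,1] = [-6, -6] gives a = (1, 1) (primitive direction); the mode-2 fibre T[1,:,1] = [-6, -4] gives b = (3, 2); then c[k] = T[1,1,k] / (a[1]·b[1]) = [-6, 6] / 3 = (-2, 2).
Expanding (1, 1) ⊗ (3, 2) ⊗ (-2, 2) reproduces all 8 entries of T, so T = (1, 1) ⊗ (3, 2) ⊗ (-2, 2) and rank(T) ≤ 1.
These bounds meet, so rank(T) = 1.

rank(T) = 1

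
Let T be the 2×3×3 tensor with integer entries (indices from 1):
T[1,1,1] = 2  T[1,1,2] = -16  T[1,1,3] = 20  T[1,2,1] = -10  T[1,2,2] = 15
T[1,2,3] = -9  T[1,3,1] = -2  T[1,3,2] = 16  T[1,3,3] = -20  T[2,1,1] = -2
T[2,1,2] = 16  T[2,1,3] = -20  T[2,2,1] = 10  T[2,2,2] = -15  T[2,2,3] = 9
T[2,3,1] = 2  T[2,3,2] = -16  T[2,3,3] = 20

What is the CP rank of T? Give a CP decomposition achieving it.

rank(T) = 2

Lower bound: in the mode-2 unfolding of T (rows indexed by j, columns by (i,k)) the 2×2 minor on rows j ∈ {1, 2}, columns (i,k) ∈ {(1,1), (1,2)} is det [[2, -16], [-10, 15]] = -130 ≠ 0, so that unfolding has rank ≥ 2 and hence rank(T) ≥ 2 (CP rank is at least every unfolding rank, though it can be larger).
Upper bound: T[i,:,:] = a[i]·M for every slice, with a = [1, -1] and M = [[2, -16, 20], [-10, 15, -9], [-2, 16, -20]] (rows j, columns k).
The rows of M satisfy (row 1) = −(row 3), so splitting by rows, M = [0, 1, 0][-10, 15, -9]ᵀ + [-1, 0, 1][-2, 16, -20]ᵀ.
Hence T = [1, -1] (x) [0, 1, 0] (x) [-10, 15, -9] + [1, -1] (x) [-1, 0, 1] (x) [-2, 16, -20], so rank(T) ≤ 2.
These bounds meet, so rank(T) = 2.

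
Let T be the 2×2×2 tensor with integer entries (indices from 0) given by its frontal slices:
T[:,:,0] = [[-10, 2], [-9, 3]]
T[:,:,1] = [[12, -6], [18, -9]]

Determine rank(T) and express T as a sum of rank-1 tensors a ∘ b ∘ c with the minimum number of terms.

rank(T) = 2

Lower bound: the mode-3 unfolding of T (rows indexed by k, columns by (i,j) = (0,0), (0,1), (1,0), (1,1)) is [[-10, 2, -9, 3], [12, -6, 18, -9]].
There the 2×2 minor on rows k ∈ {0, 1}, columns (i,j) ∈ {(0,0), (0,1)} is det [[-10, 2], [12, -6]] = 36 ≠ 0, so this unfolding has rank ≥ 2; CP rank is at least every unfolding rank, so rank(T) ≥ 2. (Flattening ranks never certify an upper bound on CP rank; for that we must actually write T with 2 rank-1 terms.)
Upper bound — finding two terms. Write S_k = T[:,:,k] for the frontal slices: S₀ = [[-10, 2], [-9, 3]], S₁ = [[12, -6], [18, -9]].
If T = a₁ ∘ b₁ ∘ c₁ + a₂ ∘ b₂ ∘ c₂ then each S_k = c₁[k]·a₁b₁ᵀ + c₂[k]·a₂b₂ᵀ. S₀ and S₁ are linearly independent, so a₁b₁ᵀ and a₂b₂ᵀ must span the same plane of matrices: they are the rank-1 matrices of the form x·S₀ + y·S₁.
det(x·S₀ + y·S₁) is −12·x² + 36·xy = (-12)·(x − 3·y)(x), vanishing at (x:y) = (3:1) and (0:1).
M₁ = 3·S₀ + S₁ = [[-18, 0], [-9, 0]] = (-9)·[2, 1][1, 0]ᵀ and M₂ = S₁ = [[12, -6], [18, -9]] = 3·[2, 3][2, -1]ᵀ, so take a₁ = [2, 1], b₁ = [1, 0], a₂ = [2, 3], b₂ = [2, -1].
Each slice is an integer combination of E₁ = a₁b₁ᵀ and E₂ = a₂b₂ᵀ: S₀ = −3·E₁ − E₂, S₁ = 3·E₂; reading off coefficients, c₁ = [-3, 0] and c₂ = [-1, 3].
Hence T = [2, 1] ∘ [1, 0] ∘ [-3, 0] + [2, 3] ∘ [2, -1] ∘ [-1, 3], so rank(T) ≤ 2.
These bounds meet, so rank(T) = 2.
Check entry T[1,0,1] = 18: (1)·(1)·(0) + (3)·(2)·(3) = 18.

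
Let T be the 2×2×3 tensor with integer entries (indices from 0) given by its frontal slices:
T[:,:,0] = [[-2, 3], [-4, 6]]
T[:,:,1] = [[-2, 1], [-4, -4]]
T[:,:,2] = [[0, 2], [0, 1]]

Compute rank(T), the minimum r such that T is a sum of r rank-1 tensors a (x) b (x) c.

Lower bound: in the mode-3 unfolding of T (rows indexed by k, columns by (i,j)) the 3×3 minor on rows k ∈ {0, 1, 2}, columns (i,j) ∈ {(0,0), (0,1), (1,1)} is det [[-2, 3, 6], [-2, 1, -4], [0, 2, 1]] = -36 ≠ 0, so that unfolding has rank ≥ 3 and hence rank(T) ≥ 3 (CP rank is at least every unfolding rank, though it can be larger).
Upper bound: T is a sum of 3 rank-1 terms, T = [1, 2] (x) [0, 1] (x) [4, -2, 0] + [1, 2] (x) [2, 1] (x) [-1, -1, 0] + [2, 1] (x) [0, 1] (x) [0, 2, 1] (one valid choice — decompositions are not unique — normalised so each a, b is primitive with positive first nonzero entry; check it by expanding all entries), so rank(T) ≤ 3.
These bounds meet, so rank(T) = 3.

3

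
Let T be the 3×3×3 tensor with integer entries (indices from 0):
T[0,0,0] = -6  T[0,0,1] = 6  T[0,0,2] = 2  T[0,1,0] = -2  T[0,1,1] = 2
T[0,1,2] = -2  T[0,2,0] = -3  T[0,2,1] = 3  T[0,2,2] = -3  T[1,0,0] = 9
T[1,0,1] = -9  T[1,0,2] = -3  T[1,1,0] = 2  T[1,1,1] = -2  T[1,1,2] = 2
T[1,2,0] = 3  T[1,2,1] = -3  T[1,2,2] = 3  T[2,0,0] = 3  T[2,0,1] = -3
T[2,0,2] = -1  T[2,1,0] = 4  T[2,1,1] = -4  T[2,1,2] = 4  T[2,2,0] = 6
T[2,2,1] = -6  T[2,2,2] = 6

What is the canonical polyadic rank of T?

Lower bound: the mode-2 unfolding of T (rows indexed by j, columns by (i,k) = (0,0), (0,1), (0,2), (1,0), (1,1), (1,2), (2,0), (2,1), (2,2)) is [[-6, 6, 2, 9, -9, -3, 3, -3, -1], [-2, 2, -2, 2, -2, 2, 4, -4, 4], [-3, 3, -3, 3, -3, 3, 6, -6, 6]].
There the 2×2 minor on rows j ∈ {0, 1}, columns (i,k) ∈ {(0,0), (0,2)} is det [[-6, 2], [-2, -2]] = 16 ≠ 0, so this unfolding has rank ≥ 2; CP rank is at least every unfolding rank, so rank(T) ≥ 2. (This is only a lower bound: in general the CP rank may exceed every unfolding rank, so we still need to exhibit 2 rank-1 terms summing to T.)
Upper bound — finding two terms. Write S_k = T[:,:,k] for the frontal slices: S₀ = [[-6, -2, -3], [9, 2, 3], [3, 4, 6]], S₁ = [[6, 2, 3], [-9, -2, -3], [-3, -4, -6]], S₂ = [[2, -2, -3], [-3, 2, 3], [-1, 4, 6]].
If T = a₁ (x) b₁ (x) c₁ + a₂ (x) b₂ (x) c₂ then each S_k = c₁[k]·a₁b₁ᵀ + c₂[k]·a₂b₂ᵀ. S₀ and S₂ are linearly independent, so a₁b₁ᵀ and a₂b₂ᵀ must span the same plane of matrices: they are the rank-1 matrices of the form x·S₀ + y·S₂.
The 2×2 minor of x·S₀ + y·S₂ on rows {0,1}, columns {0,1} is 6·x² + 4·xy − 2·y² = 2·(3·x − y)(x + y), vanishing at (x:y) = (1:3) and (1:-1).
M₁ = S₀ + 3·S₂ = [[0, -8, -12], [0, 8, 12], [0, 16, 24]] = (-4)·[1, -1, -2][0, 2, 3]ᵀ and M₂ = S₀ − S₂ = [[-8, 0, 0], [12, 0, 0], [4, 0, 0]] = (-4)·[2, -3, -1][1, 0, 0]ᵀ, so take a₁ = [1, -1, -2], b₁ = [0, 2, 3], a₂ = [2, -3, -1], b₂ = [1, 0, 0].
Each slice is an integer combination of E₁ = a₁b₁ᵀ and E₂ = a₂b₂ᵀ: S₀ = −E₁ − 3·E₂, S₁ = E₁ + 3·E₂, S₂ = −E₁ + E₂; reading off coefficients, c₁ = [-1, 1, -1] and c₂ = [-3, 3, 1].
Hence T = [1, -1, -2] (x) [0, 2, 3] (x) [-1, 1, -1] + [2, -3, -1] (x) [1, 0, 0] (x) [-3, 3, 1], so rank(T) ≤ 2.
These bounds meet, so rank(T) = 2.

2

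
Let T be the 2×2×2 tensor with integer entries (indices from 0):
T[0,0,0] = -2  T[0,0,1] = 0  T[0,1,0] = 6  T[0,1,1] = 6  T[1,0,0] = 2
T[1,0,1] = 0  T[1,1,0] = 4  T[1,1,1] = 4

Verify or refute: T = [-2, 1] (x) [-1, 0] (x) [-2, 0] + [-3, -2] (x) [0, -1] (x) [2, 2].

No

Reconstruct entry (0,0,0) from the claimed factors: Σₗ aₗ[0]bₗ[0]cₗ[0] = (-2)·(-1)·(-2) + (-3)·(0)·(2) = -4, but T[0,0,0] = -2. The claim is false.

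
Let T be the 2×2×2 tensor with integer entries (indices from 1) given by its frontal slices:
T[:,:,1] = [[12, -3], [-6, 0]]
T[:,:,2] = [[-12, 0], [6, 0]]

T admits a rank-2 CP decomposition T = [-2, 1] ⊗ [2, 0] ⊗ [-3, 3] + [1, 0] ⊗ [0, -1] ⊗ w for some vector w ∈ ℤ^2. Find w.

w = [3, 0]

Subtract the known terms from T to get the rank-1 residual R = [1, 0] ⊗ [0, -1] ⊗ w, so R[i,j,k] = a[i]·b[j]·w[k]. Pick indices with nonzero a[1]·b[2] = (1)·(-1) = -1. Only the fibre through (1,2,·) is needed: R[1,2,:] = T[1,2,:] − Σₗ aₗ[1]bₗ[2]cₗ = [-3, 0] − (-2)·(0)·[-3, 3] = [-3, 0]. Then w[k] = R[1,2,k] / -1 for each k, giving w = [-3, 0] / -1 = [3, 0].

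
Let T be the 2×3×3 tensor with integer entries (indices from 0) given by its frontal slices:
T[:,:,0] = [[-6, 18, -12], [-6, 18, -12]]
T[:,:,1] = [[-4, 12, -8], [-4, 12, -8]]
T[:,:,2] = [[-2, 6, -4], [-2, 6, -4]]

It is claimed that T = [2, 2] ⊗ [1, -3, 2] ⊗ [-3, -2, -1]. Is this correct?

Reconstruct entrywise from the claimed factors. For example, T[0,2,0] = -12 and Σₗ aₗ[0]bₗ[2]cₗ[0] = (2)·(2)·(-3) = -12; checking all 18 entries, every one matches. The claim holds.

Yes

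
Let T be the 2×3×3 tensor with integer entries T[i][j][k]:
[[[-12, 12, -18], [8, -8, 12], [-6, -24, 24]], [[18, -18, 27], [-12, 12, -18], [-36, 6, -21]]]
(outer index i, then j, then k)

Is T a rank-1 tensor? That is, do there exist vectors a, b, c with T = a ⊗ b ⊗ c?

The mode-1 unfolding of T (rows indexed by i, columns by (j,k) = (0,0), (0,1), (0,2), (1,0), (1,1), (1,2), (2,0), (2,1), (2,2)) is [[-12, 12, -18, 8, -8, 12, -6, -24, 24], [18, -18, 27, -12, 12, -18, -36, 6, -21]].
There the 2×2 minor on rows i ∈ {0, 1}, columns (j,k) ∈ {(0,0), (2,0)} is det [[-12, -6], [18, -36]] = 540 ≠ 0, so this unfolding has rank ≥ 2; CP rank is at least every unfolding rank, so rank(T) ≥ 2.
In particular rank(T) ≥ 2 > 1, so T is not rank-1.

No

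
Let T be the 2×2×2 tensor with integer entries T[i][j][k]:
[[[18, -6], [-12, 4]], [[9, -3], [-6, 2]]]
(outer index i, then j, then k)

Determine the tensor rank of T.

Lower bound: T ≠ 0 (e.g. T[0,0,0] = 18), so rank(T) ≥ 1.
Upper bound: if T = a ⊗ b ⊗ c then every fibre of T is a multiple of the corresponding factor, so read the factors off the fibres through the nonzero entry T[0,0,0] = 18.
The mode-1 fibre T[:,0,0] = [18, 9] gives a = [2, 1] (primitive direction); the mode-2 fibre T[0,:,0] = [18, -12] gives b = [3, -2]; then c[k] = T[0,0,k] / (a[0]·b[0]) = [18, -6] / 6 = [3, -1].
Expanding [2, 1] ⊗ [3, -2] ⊗ [3, -1] reproduces all 8 entries of T, so T = [2, 1] ⊗ [3, -2] ⊗ [3, -1] and rank(T) ≤ 1.
These bounds meet, so rank(T) = 1.
Check entry T[1,1,1] = 2: (1)·(-2)·(-1) = 2.

1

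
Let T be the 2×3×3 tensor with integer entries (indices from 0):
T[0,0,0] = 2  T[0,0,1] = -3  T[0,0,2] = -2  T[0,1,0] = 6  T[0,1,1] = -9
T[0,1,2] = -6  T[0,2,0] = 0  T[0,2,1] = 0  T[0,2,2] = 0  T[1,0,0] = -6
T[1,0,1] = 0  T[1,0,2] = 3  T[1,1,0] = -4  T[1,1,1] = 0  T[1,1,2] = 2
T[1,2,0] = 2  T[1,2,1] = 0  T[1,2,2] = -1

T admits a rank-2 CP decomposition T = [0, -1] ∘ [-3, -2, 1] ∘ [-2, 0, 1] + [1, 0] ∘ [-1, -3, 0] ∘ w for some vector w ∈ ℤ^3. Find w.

w = [-2, 3, 2]

Subtract the known terms from T to get the rank-1 residual R = [1, 0] ∘ [-1, -3, 0] ∘ w, so R[i,j,k] = a[i]·b[j]·w[k]. Pick indices with nonzero a[0]·b[0] = (1)·(-1) = -1. Only the fibre through (0,0,·) is needed: R[0,0,:] = T[0,0,:] − Σₗ aₗ[0]bₗ[0]cₗ = [2, -3, -2] − (0)·(-3)·[-2, 0, 1] = [2, -3, -2]. Then w[k] = R[0,0,k] / -1 for each k, giving w = [2, -3, -2] / -1 = [-2, 3, 2].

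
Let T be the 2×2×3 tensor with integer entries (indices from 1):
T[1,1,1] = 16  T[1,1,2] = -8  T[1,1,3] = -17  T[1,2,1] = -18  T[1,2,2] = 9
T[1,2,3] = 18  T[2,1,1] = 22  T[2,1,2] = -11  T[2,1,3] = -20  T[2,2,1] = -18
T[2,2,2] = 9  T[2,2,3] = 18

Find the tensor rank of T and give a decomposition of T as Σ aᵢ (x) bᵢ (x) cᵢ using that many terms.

Lower bound: the mode-3 unfolding of T (rows indexed by k, columns by (i,j) = (1,1), (1,2), (2,1), (2,2)) is [[16, -18, 22, -18], [-8, 9, -11, 9], [-17, 18, -20, 18]].
There the 2×2 minor on rows k ∈ {1, 3}, columns (i,j) ∈ {(1,1), (1,2)} is det [[16, -18], [-17, 18]] = -18 ≠ 0, so this unfolding has rank ≥ 2; CP rank is at least every unfolding rank, so rank(T) ≥ 2. (This is only a lower bound: in general the CP rank may exceed every unfolding rank, so we still need to exhibit 2 rank-1 terms summing to T.)
Upper bound — finding two terms. Write S_k = T[:,:,k] for the frontal slices: S₁ = [[16, -18], [22, -18]], S₂ = [[-8, 9], [-11, 9]], S₃ = [[-17, 18], [-20, 18]].
If T = a₁ (x) b₁ (x) c₁ + a₂ (x) b₂ (x) c₂ then each S_k = c₁[k]·a₁b₁ᵀ + c₂[k]·a₂b₂ᵀ. S₁ and S₃ are linearly independent, so a₁b₁ᵀ and a₂b₂ᵀ must span the same plane of matrices: they are the rank-1 matrices of the form x·S₁ + y·S₃.
det(x·S₁ + y·S₃) is 108·x² − 162·xy + 54·y² = 54·(2·x − y)(x − y), vanishing at (x:y) = (1:2) and (1:1).
M₁ = S₁ + 2·S₃ = [[-18, 18], [-18, 18]] = (-18)·(1, 1)(1, -1)ᵀ and M₂ = S₁ + S₃ = [[-1, 0], [2, 0]] = −(1, -2)(1, 0)ᵀ, so take a₁ = (1, 1), b₁ = (1, -1), a₂ = (1, -2), b₂ = (1, 0).
Each slice is an integer combination of E₁ = a₁b₁ᵀ and E₂ = a₂b₂ᵀ: S₁ = 18·E₁ − 2·E₂, S₂ = −9·E₁ + E₂, S₃ = −18·E₁ + E₂; reading off coefficients, c₁ = (18, -9, -18) and c₂ = (-2, 1, 1).
Hence T = (1, 1) (x) (1, -1) (x) (18, -9, -18) + (1, -2) (x) (1, 0) (x) (-2, 1, 1), so rank(T) ≤ 2.
These bounds meet, so rank(T) = 2.

rank(T) = 2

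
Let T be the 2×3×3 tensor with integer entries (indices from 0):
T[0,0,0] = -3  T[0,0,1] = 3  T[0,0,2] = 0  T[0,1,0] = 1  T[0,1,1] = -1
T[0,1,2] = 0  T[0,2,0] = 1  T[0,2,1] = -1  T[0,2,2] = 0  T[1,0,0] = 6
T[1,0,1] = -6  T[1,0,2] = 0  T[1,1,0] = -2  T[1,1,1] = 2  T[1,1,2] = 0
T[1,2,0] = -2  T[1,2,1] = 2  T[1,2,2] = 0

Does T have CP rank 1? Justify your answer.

If T = a (x) b (x) c then every fibre of T is a multiple of the corresponding factor, so read the factors off the fibres through the nonzero entry T[0,0,0] = -3.
The mode-1 fibre T[:,0,0] = [-3, 6] gives a = (1, -2) (primitive direction); the mode-2 fibre T[0,:,0] = [-3, 1, 1] gives b = (3, -1, -1); then c[k] = T[0,0,k] / (a[0]·b[0]) = [-3, 3, 0] / 3 = (-1, 1, 0).
Expanding (1, -2) (x) (3, -1, -1) (x) (-1, 1, 0) reproduces all 18 entries of T, so T = (1, -2) (x) (3, -1, -1) (x) (-1, 1, 0) and rank(T) ≤ 1.
Equivalently every frontal slice T[:,:,k] is c[k] times the rank-1 matrix (1, -2) (x) (3, -1, -1). So T has rank 1 (it is nonzero).

Yes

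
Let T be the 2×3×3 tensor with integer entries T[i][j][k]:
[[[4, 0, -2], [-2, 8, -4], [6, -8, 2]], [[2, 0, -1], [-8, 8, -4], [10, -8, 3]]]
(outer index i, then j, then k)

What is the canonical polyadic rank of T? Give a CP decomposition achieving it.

rank(T) = 3

Lower bound: the mode-3 unfolding of T (rows indexed by k, columns by (i,j) = (0,0), (0,1), (0,2), (1,0), (1,1), (1,2)) is [[4, -2, 6, 2, -8, 10], [0, 8, -8, 0, 8, -8], [-2, -4, 2, -1, -4, 3]].
There the 3×3 minor on rows k ∈ {0, 1, 2}, columns (i,j) ∈ {(0,0), (0,1), (1,1)} is det [[4, -2, -8], [0, 8, 8], [-2, -4, -4]] = -96 ≠ 0, so this unfolding has rank ≥ 3; CP rank is at least every unfolding rank, so rank(T) ≥ 3. (Flattening ranks never certify an upper bound on CP rank; for that we must actually write T with 3 rank-1 terms.)
Upper bound: T is a sum of 3 rank-1 terms, T = [1, 0] ⊗ [0, 1, -1] ⊗ [2, 4, -2] + [1, 2] ⊗ [0, 1, -1] ⊗ [-4, 4, -2] + [2, 1] ⊗ [1, 0, 1] ⊗ [2, 0, -1] (one valid choice — decompositions are not unique — normalised so each a, b is primitive with positive first nonzero entry; check it by expanding all entries), so rank(T) ≤ 3.
These bounds meet, so rank(T) = 3.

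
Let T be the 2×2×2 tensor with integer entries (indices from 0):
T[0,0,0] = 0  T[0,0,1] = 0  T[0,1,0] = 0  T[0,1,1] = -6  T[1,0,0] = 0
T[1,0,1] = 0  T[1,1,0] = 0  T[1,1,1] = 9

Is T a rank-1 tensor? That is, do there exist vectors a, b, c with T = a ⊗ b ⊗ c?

If T = a ⊗ b ⊗ c then every fibre of T is a multiple of the corresponding factor, so read the factors off the fibres through the nonzero entry T[0,1,1] = -6.
The mode-1 fibre T[:,1,1] = [-6, 9] gives a = (2, -3) (primitive direction); the mode-2 fibre T[0,:,1] = [0, -6] gives b = (0, 1); then c[k] = T[0,1,k] / (a[0]·b[1]) = [0, -6] / 2 = (0, -3).
Expanding (2, -3) ⊗ (0, 1) ⊗ (0, -3) reproduces all 8 entries of T, so T = (2, -3) ⊗ (0, 1) ⊗ (0, -3) and rank(T) ≤ 1.
Equivalently every frontal slice T[:,:,k] is c[k] times the rank-1 matrix (2, -3) ⊗ (0, 1). So T has rank 1 (it is nonzero).

Yes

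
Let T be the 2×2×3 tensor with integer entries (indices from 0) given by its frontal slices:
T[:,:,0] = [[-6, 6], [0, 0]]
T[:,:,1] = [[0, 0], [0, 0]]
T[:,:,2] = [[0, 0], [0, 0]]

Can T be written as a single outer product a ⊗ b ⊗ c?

Yes

If T = a ⊗ b ⊗ c then every fibre of T is a multiple of the corresponding factor, so read the factors off the fibres through the nonzero entry T[0,0,0] = -6.
The mode-1 fibre T[:,0,0] = [-6, 0] gives a = [1, 0] (primitive direction); the mode-2 fibre T[0,:,0] = [-6, 6] gives b = [1, -1]; then c[k] = T[0,0,k] / (a[0]·b[0]) = [-6, 0, 0] / 1 = [-6, 0, 0].
Expanding [1, 0] ⊗ [1, -1] ⊗ [-6, 0, 0] reproduces all 12 entries of T, so T = [1, 0] ⊗ [1, -1] ⊗ [-6, 0, 0] and rank(T) ≤ 1.
Equivalently every frontal slice T[:,:,k] is c[k] times the rank-1 matrix [1, 0] ⊗ [1, -1]. So T has rank 1 (it is nonzero).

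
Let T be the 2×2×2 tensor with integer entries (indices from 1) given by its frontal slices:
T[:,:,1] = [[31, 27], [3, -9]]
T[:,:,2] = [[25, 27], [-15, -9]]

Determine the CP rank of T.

Lower bound: in the mode-3 unfolding of T (rows indexed by k, columns by (i,j)) the 2×2 minor on rows k ∈ {1, 2}, columns (i,j) ∈ {(1,1), (1,2)} is det [[31, 27], [25, 27]] = 162 ≠ 0, so that unfolding has rank ≥ 2 and hence rank(T) ≥ 2 (CP rank is at least every unfolding rank, though it can be larger).
Upper bound: with S_k = T[:,:,k], the two rank-1 terms a₁b₁ᵀ, a₂b₂ᵀ are the rank-1 members of the pencil x·S₁ + y·S₂.
det(x·S₁ + y·S₂) is −360·x² − 180·xy + 180·y² = (-180)·(2·x − y)(x + y), vanishing at (x:y) = (1:2) and (1:-1).
M₁ = S₁ + 2·S₂ = [[81, 81], [-27, -27]] = 27·[3, -1][1, 1]ᵀ and M₂ = S₁ − S₂ = [[6, 0], [18, 0]] = 6·[1, 3][1, 0]ᵀ, so take a₁ = [3, -1], b₁ = [1, 1], a₂ = [1, 3], b₂ = [1, 0].
Each slice is an integer combination of E₁ = a₁b₁ᵀ and E₂ = a₂b₂ᵀ: S₁ = 9·E₁ + 4·E₂, S₂ = 9·E₁ − 2·E₂; reading off coefficients, c₁ = [9, 9] and c₂ = [4, -2].
Hence T = [3, -1] ∘ [1, 1] ∘ [9, 9] + [1, 3] ∘ [1, 0] ∘ [4, -2], so rank(T) ≤ 2.
These bounds meet, so rank(T) = 2.

2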